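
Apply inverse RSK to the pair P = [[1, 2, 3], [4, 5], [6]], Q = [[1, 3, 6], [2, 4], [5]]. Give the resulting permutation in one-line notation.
Reverse RSK: for i = n, n-1, ..., 1, locate i in Q, remove the corresponding corner cell from P, and reverse-bump its entry up through P; the value ejected from row 1 is w(i).

So w = 4 1 6 5 2 3.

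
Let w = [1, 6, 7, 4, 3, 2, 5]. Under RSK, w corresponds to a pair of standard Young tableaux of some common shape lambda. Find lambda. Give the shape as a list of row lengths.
[3, 2, 1, 1]

Row-insert each entry into an empty tableau.

After inserting 1: P = [[1]].
After inserting 6: P = [[1, 6]].
After inserting 7: P = [[1, 6, 7]].
After inserting 4: P = [[1, 4, 7], [6]].
After inserting 3: P = [[1, 3, 7], [4], [6]].
After inserting 2: P = [[1, 2, 7], [3], [4], [6]].
After inserting 5: P = [[1, 2, 5], [3, 7], [4], [6]].

The final insertion tableau P = [[1, 2, 5], [3, 7], [4], [6]] has shape [3, 2, 1, 1].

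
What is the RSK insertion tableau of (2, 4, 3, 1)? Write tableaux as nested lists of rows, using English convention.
P = [[1, 3], [2], [4]]

Insert 2: appended to row 1. P = [[2]].
Insert 4: appended to row 1. P = [[2, 4]].
Insert 3: 3 bumps 4 from row 1; 4 starts row 2. P = [[2, 3], [4]].
Insert 1: 1 bumps 2 from row 1; 2 bumps 4 from row 2; 4 starts row 3. P = [[1, 3], [2], [4]].

So P = [[1, 3], [2], [4]].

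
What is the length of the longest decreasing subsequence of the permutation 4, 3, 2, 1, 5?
4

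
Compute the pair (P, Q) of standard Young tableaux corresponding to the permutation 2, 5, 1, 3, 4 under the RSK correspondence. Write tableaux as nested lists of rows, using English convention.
Insert each entry of the permutation into P by Schensted row insertion, recording in Q the position of each new cell.

After inserting 2: P = [[2]].
After inserting 5: P = [[2, 5]].
After inserting 1: P = [[1, 5], [2]].
After inserting 3: P = [[1, 3], [2, 5]].
After inserting 4: P = [[1, 3, 4], [2, 5]].

So P = [[1, 3, 4], [2, 5]], Q = [[1, 2, 5], [3, 4]].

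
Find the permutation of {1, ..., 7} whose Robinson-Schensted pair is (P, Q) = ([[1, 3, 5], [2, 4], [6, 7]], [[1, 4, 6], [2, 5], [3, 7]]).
Reverse RSK: for i = n, n-1, ..., 1, locate i in Q, remove the corresponding corner cell from P, and reverse-bump its entry up through P; the value ejected from row 1 is w(i).

So w = 6 2 1 7 4 5 3.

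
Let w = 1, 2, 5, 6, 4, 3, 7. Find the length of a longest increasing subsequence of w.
5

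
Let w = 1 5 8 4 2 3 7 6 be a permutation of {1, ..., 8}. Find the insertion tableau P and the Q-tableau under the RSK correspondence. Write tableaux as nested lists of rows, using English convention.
P = [[1, 2, 3, 6], [4, 7], [5, 8]], Q = [[1, 2, 3, 7], [4, 6], [5, 8]]

Insert each entry of the permutation into P by Schensted row insertion, recording in Q the position of each new cell.

Insert 1: appended to row 1. P = [[1]].
Insert 5: appended to row 1. P = [[1, 5]].
Insert 8: appended to row 1. P = [[1, 5, 8]].
Insert 4: 4 bumps 5 from row 1; 5 starts row 2. P = [[1, 4, 8], [5]].
Insert 2: 2 bumps 4 from row 1; 4 bumps 5 from row 2; 5 starts row 3. P = [[1, 2, 8], [4], [5]].
Insert 3: 3 bumps 8 from row 1; 8 appends to row 2. P = [[1, 2, 3], [4, 8], [5]].
Insert 7: appended to row 1. P = [[1, 2, 3, 7], [4, 8], [5]].
Insert 6: 6 bumps 7 from row 1; 7 bumps 8 from row 2; 8 appends to row 3. P = [[1, 2, 3, 6], [4, 7], [5, 8]].

So P = [[1, 2, 3, 6], [4, 7], [5, 8]], Q = [[1, 2, 3, 7], [4, 6], [5, 8]].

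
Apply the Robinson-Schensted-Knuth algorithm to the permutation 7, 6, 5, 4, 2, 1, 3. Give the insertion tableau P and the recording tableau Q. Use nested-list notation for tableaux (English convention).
P = [[1, 3], [2], [4], [5], [6], [7]], Q = [[1, 7], [2], [3], [4], [5], [6]]

Insert each entry of the permutation into P by Schensted row insertion, recording in Q the position of each new cell.

Insert 7: appended to row 1. P = [[7]].
Insert 6: 6 bumps 7 from row 1; 7 starts row 2. P = [[6], [7]].
Insert 5: 5 bumps 6 from row 1; 6 bumps 7 from row 2; 7 starts row 3. P = [[5], [6], [7]].
Insert 4: 4 bumps 5 from row 1; 5 bumps 6 from row 2; 6 bumps 7 from row 3; 7 starts row 4. P = [[4], [5], [6], [7]].
Insert 2: 2 bumps 4 from row 1; 4 bumps 5 from row 2; 5 bumps 6 from row 3; 6 bumps 7 from row 4; 7 starts row 5. P = [[2], [4], [5], [6], [7]].
Insert 1: 1 bumps 2 from row 1; 2 bumps 4 from row 2; 4 bumps 5 from row 3; 5 bumps 6 from row 4; 6 bumps 7 from row 5; 7 starts row 6. P = [[1], [2], [4], [5], [6], [7]].
Insert 3: appended to row 1. P = [[1, 3], [2], [4], [5], [6], [7]].

So P = [[1, 3], [2], [4], [5], [6], [7]], Q = [[1, 7], [2], [3], [4], [5], [6]].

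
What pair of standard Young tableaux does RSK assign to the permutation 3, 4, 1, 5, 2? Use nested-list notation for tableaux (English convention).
Insert each entry of the permutation into P by Schensted row insertion, recording in Q the position of each new cell.

After inserting 3: P = [[3]].
After inserting 4: P = [[3, 4]].
After inserting 1: P = [[1, 4], [3]].
After inserting 5: P = [[1, 4, 5], [3]].
After inserting 2: P = [[1, 2, 5], [3, 4]].

So P = [[1, 2, 5], [3, 4]], Q = [[1, 2, 4], [3, 5]].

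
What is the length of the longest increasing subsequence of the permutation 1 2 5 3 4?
4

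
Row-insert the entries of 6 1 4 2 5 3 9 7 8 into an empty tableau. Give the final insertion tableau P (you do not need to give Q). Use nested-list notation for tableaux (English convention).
Insert 6: appended to row 1. P = [[6]].
Insert 1: 1 bumps 6 from row 1; 6 starts row 2. P = [[1], [6]].
Insert 4: appended to row 1. P = [[1, 4], [6]].
Insert 2: 2 bumps 4 from row 1; 4 bumps 6 from row 2; 6 starts row 3. P = [[1, 2], [4], [6]].
Insert 5: appended to row 1. P = [[1, 2, 5], [4], [6]].
Insert 3: 3 bumps 5 from row 1; 5 appends to row 2. P = [[1, 2, 3], [4, 5], [6]].
Insert 9: appended to row 1. P = [[1, 2, 3, 9], [4, 5], [6]].
Insert 7: 7 bumps 9 from row 1; 9 appends to row 2. P = [[1, 2, 3, 7], [4, 5, 9], [6]].
Insert 8: appended to row 1. P = [[1, 2, 3, 7, 8], [4, 5, 9], [6]].

So P = [[1, 2, 3, 7, 8], [4, 5, 9], [6]].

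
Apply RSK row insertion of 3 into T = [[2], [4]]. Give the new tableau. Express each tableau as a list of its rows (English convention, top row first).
3 is larger than every entry of row 1, so it is appended to row 1. The new tableau is [[2, 3], [4]].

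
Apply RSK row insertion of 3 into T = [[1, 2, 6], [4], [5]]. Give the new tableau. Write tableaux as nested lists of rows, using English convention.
In row 1, 3 replaces 6 (the leftmost entry greater than 3); 6 is bumped to row 2. 6 is appended to row 2. The new tableau is [[1, 2, 3], [4, 6], [5]].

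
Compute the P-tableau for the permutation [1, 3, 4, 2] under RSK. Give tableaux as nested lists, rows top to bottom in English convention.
P = [[1, 2, 4], [3]]

Insert 1: appended to row 1. P = [[1]].
Insert 3: appended to row 1. P = [[1, 3]].
Insert 4: appended to row 1. P = [[1, 3, 4]].
Insert 2: 2 bumps 3 from row 1; 3 starts row 2. P = [[1, 2, 4], [3]].

So P = [[1, 2, 4], [3]].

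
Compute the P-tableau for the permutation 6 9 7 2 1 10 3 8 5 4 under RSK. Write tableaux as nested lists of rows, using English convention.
P = [[1, 3, 4], [2, 5, 8], [6, 7], [9, 10]]

After inserting 6: P = [[6]].
After inserting 9: P = [[6, 9]].
After inserting 7: P = [[6, 7], [9]].
After inserting 2: P = [[2, 7], [6], [9]].
After inserting 1: P = [[1, 7], [2], [6], [9]].
After inserting 10: P = [[1, 7, 10], [2], [6], [9]].
After inserting 3: P = [[1, 3, 10], [2, 7], [6], [9]].
After inserting 8: P = [[1, 3, 8], [2, 7, 10], [6], [9]].
After inserting 5: P = [[1, 3, 5], [2, 7, 8], [6, 10], [9]].
After inserting 4: P = [[1, 3, 4], [2, 5, 8], [6, 7], [9, 10]].

So P = [[1, 3, 4], [2, 5, 8], [6, 7], [9, 10]].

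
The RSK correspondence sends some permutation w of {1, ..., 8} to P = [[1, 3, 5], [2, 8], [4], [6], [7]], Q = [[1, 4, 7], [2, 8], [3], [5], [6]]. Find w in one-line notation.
Reverse the RSK construction: for i from n down to 1, find the cell of Q containing i, remove the entry at that cell from P, and reverse-bump it up through P; the value ejected from row 1 is w(i).

Step i=8: Q has 8 at row 2, column 2; remove 8 from row 2 of P and reverse-bump: 8 enters row 1 and ejects 5. So w(8) = 5. P is now [[1, 3, 8], [2], [4], [6], [7]].
Step i=7: Q has 7 at row 1, column 3; remove that cell from P, ejecting 8. So w(7) = 8. P is now [[1, 3], [2], [4], [6], [7]].
Step i=6: Q has 6 at row 5, column 1; remove 7 from row 5 of P and reverse-bump: 7 enters row 4 and ejects 6; 6 enters row 3 and ejects 4; 4 enters row 2 and ejects 2; 2 enters row 1 and ejects 1. So w(6) = 1. P is now [[2, 3], [4], [6], [7]].
Step i=5: Q has 5 at row 4, column 1; remove 7 from row 4 of P and reverse-bump: 7 enters row 3 and ejects 6; 6 enters row 2 and ejects 4; 4 enters row 1 and ejects 3. So w(5) = 3. P is now [[2, 4], [6], [7]].
Step i=4: Q has 4 at row 1, column 2; remove that cell from P, ejecting 4. So w(4) = 4. P is now [[2], [6], [7]].
Step i=3: Q has 3 at row 3, column 1; remove 7 from row 3 of P and reverse-bump: 7 enters row 2 and ejects 6; 6 enters row 1 and ejects 2. So w(3) = 2. P is now [[6], [7]].
Step i=2: Q has 2 at row 2, column 1; remove 7 from row 2 of P and reverse-bump: 7 enters row 1 and ejects 6. So w(2) = 6. P is now [[7]].
Step i=1: Q has 1 at row 1, column 1; remove that cell from P, ejecting 7. So w(1) = 7. P is now [].

So w = 7 6 2 4 3 1 8 5.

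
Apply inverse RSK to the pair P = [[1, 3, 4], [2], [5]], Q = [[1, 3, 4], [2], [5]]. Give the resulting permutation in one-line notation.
Reverse the RSK construction: for i from n down to 1, find the cell of Q containing i, remove the entry at that cell from P, and reverse-bump it up through P; the value ejected from row 1 is w(i).

Step i=5: Q has 5 at row 3, column 1; remove 5 from row 3 of P and reverse-bump: 5 enters row 2 and ejects 2; 2 enters row 1 and ejects 1. So w(5) = 1. P is now [[2, 3, 4], [5]].
Step i=4: Q has 4 at row 1, column 3; remove that cell from P, ejecting 4. So w(4) = 4. P is now [[2, 3], [5]].
Step i=3: Q has 3 at row 1, column 2; remove that cell from P, ejecting 3. So w(3) = 3. P is now [[2], [5]].
Step i=2: Q has 2 at row 2, column 1; remove 5 from row 2 of P and reverse-bump: 5 enters row 1 and ejects 2. So w(2) = 2. P is now [[5]].
Step i=1: Q has 1 at row 1, column 1; remove that cell from P, ejecting 5. So w(1) = 5. P is now [].

So w = 5 2 3 4 1.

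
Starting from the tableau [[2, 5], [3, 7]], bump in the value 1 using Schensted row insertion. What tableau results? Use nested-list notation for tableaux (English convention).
In row 1, 1 replaces 2 (the leftmost entry greater than 1); 2 is bumped to row 2. In row 2, 2 replaces 3 (the leftmost entry greater than 2); 3 is bumped to row 3. 3 starts a new row 3. The new tableau is [[1, 5], [2, 7], [3]].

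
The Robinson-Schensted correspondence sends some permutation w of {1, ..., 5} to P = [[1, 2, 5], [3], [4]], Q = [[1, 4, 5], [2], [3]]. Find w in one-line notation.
4 3 1 2 5

Reverse the RSK construction: for i from n down to 1, find the cell of Q containing i, remove the entry at that cell from P, and reverse-bump it up through P; the value ejected from row 1 is w(i).

Step i=5: Q has 5 at row 1, column 3; remove that cell from P, ejecting 5. So w(5) = 5. P is now [[1, 2], [3], [4]].
Step i=4: Q has 4 at row 1, column 2; remove that cell from P, ejecting 2. So w(4) = 2. P is now [[1], [3], [4]].
Step i=3: Q has 3 at row 3, column 1; remove 4 from row 3 of P and reverse-bump: 4 enters row 2 and ejects 3; 3 enters row 1 and ejects 1. So w(3) = 1. P is now [[3], [4]].
Step i=2: Q has 2 at row 2, column 1; remove 4 from row 2 of P and reverse-bump: 4 enters row 1 and ejects 3. So w(2) = 3. P is now [[4]].
Step i=1: Q has 1 at row 1, column 1; remove that cell from P, ejecting 4. So w(1) = 4. P is now [].

So w = 4 3 1 2 5.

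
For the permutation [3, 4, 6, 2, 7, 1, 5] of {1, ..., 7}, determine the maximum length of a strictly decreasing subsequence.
3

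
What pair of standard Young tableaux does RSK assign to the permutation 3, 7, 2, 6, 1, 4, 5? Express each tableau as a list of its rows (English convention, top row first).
P = [[1, 4, 5], [2, 6], [3, 7]], Q = [[1, 2, 7], [3, 4], [5, 6]]

Insert each entry of the permutation into P by Schensted row insertion, recording in Q the position of each new cell.

Insert 3: appended to row 1. P = [[3]], Q = [[1]].
Insert 7: appended to row 1. P = [[3, 7]], Q = [[1, 2]].
Insert 2: 2 bumps 3 from row 1; 3 starts row 2. P = [[2, 7], [3]], Q = [[1, 2], [3]].
Insert 6: 6 bumps 7 from row 1; 7 appends to row 2. P = [[2, 6], [3, 7]], Q = [[1, 2], [3, 4]].
Insert 1: 1 bumps 2 from row 1; 2 bumps 3 from row 2; 3 starts row 3. P = [[1, 6], [2, 7], [3]], Q = [[1, 2], [3, 4], [5]].
Insert 4: 4 bumps 6 from row 1; 6 bumps 7 from row 2; 7 appends to row 3. P = [[1, 4], [2, 6], [3, 7]], Q = [[1, 2], [3, 4], [5, 6]].
Insert 5: appended to row 1. P = [[1, 4, 5], [2, 6], [3, 7]], Q = [[1, 2, 7], [3, 4], [5, 6]].

So P = [[1, 4, 5], [2, 6], [3, 7]], Q = [[1, 2, 7], [3, 4], [5, 6]].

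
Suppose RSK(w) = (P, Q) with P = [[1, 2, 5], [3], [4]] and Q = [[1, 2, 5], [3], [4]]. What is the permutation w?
Reverse the RSK construction: for i from n down to 1, find the cell of Q containing i, remove the entry at that cell from P, and reverse-bump it up through P; the value ejected from row 1 is w(i).

Step i=5: Q has 5 at row 1, column 3; remove that cell from P, ejecting 5. So w(5) = 5. P is now [[1, 2], [3], [4]].
Step i=4: Q has 4 at row 3, column 1; remove 4 from row 3 of P and reverse-bump: 4 enters row 2 and ejects 3; 3 enters row 1 and ejects 2. So w(4) = 2. P is now [[1, 3], [4]].
Step i=3: Q has 3 at row 2, column 1; remove 4 from row 2 of P and reverse-bump: 4 enters row 1 and ejects 3. So w(3) = 3. P is now [[1, 4]].
Step i=2: Q has 2 at row 1, column 2; remove that cell from P, ejecting 4. So w(2) = 4. P is now [[1]].
Step i=1: Q has 1 at row 1, column 1; remove that cell from P, ejecting 1. So w(1) = 1. P is now [].

So w = 1 4 3 2 5.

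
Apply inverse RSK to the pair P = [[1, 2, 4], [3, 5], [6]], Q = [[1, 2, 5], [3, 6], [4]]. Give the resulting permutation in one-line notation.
Reverse the RSK construction: for i from n down to 1, find the cell of Q containing i, remove the entry at that cell from P, and reverse-bump it up through P; the value ejected from row 1 is w(i).

Step i=6: Q has 6 at row 2, column 2; remove 5 from row 2 of P and reverse-bump: 5 enters row 1 and ejects 4. So w(6) = 4. P is now [[1, 2, 5], [3], [6]].
Step i=5: Q has 5 at row 1, column 3; remove that cell from P, ejecting 5. So w(5) = 5. P is now [[1, 2], [3], [6]].
Step i=4: Q has 4 at row 3, column 1; remove 6 from row 3 of P and reverse-bump: 6 enters row 2 and ejects 3; 3 enters row 1 and ejects 2. So w(4) = 2. P is now [[1, 3], [6]].
Step i=3: Q has 3 at row 2, column 1; remove 6 from row 2 of P and reverse-bump: 6 enters row 1 and ejects 3. So w(3) = 3. P is now [[1, 6]].
Step i=2: Q has 2 at row 1, column 2; remove that cell from P, ejecting 6. So w(2) = 6. P is now [[1]].
Step i=1: Q has 1 at row 1, column 1; remove that cell from P, ejecting 1. So w(1) = 1. P is now [].

So w = 1 6 3 2 5 4.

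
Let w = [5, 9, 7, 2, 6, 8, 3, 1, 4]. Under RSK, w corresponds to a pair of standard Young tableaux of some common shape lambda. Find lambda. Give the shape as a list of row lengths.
[3, 3, 1, 1, 1]

Row-insert each entry into an empty tableau.

After inserting 5: P = [[5]].
After inserting 9: P = [[5, 9]].
After inserting 7: P = [[5, 7], [9]].
After inserting 2: P = [[2, 7], [5], [9]].
After inserting 6: P = [[2, 6], [5, 7], [9]].
After inserting 8: P = [[2, 6, 8], [5, 7], [9]].
After inserting 3: P = [[2, 3, 8], [5, 6], [7], [9]].
After inserting 1: P = [[1, 3, 8], [2, 6], [5], [7], [9]].
After inserting 4: P = [[1, 3, 4], [2, 6, 8], [5], [7], [9]].

The final insertion tableau P = [[1, 3, 4], [2, 6, 8], [5], [7], [9]] has shape [3, 3, 1, 1, 1].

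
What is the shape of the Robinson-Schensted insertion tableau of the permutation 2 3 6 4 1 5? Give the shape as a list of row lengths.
[4, 1, 1]

RSK row insertion gives P = [[1, 3, 4, 5], [2], [6]], which has shape [4, 1, 1].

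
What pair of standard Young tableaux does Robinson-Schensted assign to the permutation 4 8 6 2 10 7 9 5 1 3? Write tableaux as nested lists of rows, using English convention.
P = [[1, 3, 7, 9], [2, 5], [4, 6], [8, 10]], Q = [[1, 2, 5, 7], [3, 6], [4, 8], [9, 10]]

Insert each entry of the permutation into P by Schensted row insertion, recording in Q the position of each new cell.

Insert 4: appended to row 1. P = [[4]], Q = [[1]].
Insert 8: appended to row 1. P = [[4, 8]], Q = [[1, 2]].
Insert 6: 6 bumps 8 from row 1; 8 starts row 2. P = [[4, 6], [8]], Q = [[1, 2], [3]].
Insert 2: 2 bumps 4 from row 1; 4 bumps 8 from row 2; 8 starts row 3. P = [[2, 6], [4], [8]], Q = [[1, 2], [3], [4]].
Insert 10: appended to row 1. P = [[2, 6, 10], [4], [8]], Q = [[1, 2, 5], [3], [4]].
Insert 7: 7 bumps 10 from row 1; 10 appends to row 2. P = [[2, 6, 7], [4, 10], [8]], Q = [[1, 2, 5], [3, 6], [4]].
Insert 9: appended to row 1. P = [[2, 6, 7, 9], [4, 10], [8]], Q = [[1, 2, 5, 7], [3, 6], [4]].
Insert 5: 5 bumps 6 from row 1; 6 bumps 10 from row 2; 10 appends to row 3. P = [[2, 5, 7, 9], [4, 6], [8, 10]], Q = [[1, 2, 5, 7], [3, 6], [4, 8]].
Insert 1: 1 bumps 2 from row 1; 2 bumps 4 from row 2; 4 bumps 8 from row 3; 8 starts row 4. P = [[1, 5, 7, 9], [2, 6], [4, 10], [8]], Q = [[1, 2, 5, 7], [3, 6], [4, 8], [9]].
Insert 3: 3 bumps 5 from row 1; 5 bumps 6 from row 2; 6 bumps 10 from row 3; 10 appends to row 4. P = [[1, 3, 7, 9], [2, 5], [4, 6], [8, 10]], Q = [[1, 2, 5, 7], [3, 6], [4, 8], [9, 10]].

So P = [[1, 3, 7, 9], [2, 5], [4, 6], [8, 10]], Q = [[1, 2, 5, 7], [3, 6], [4, 8], [9, 10]].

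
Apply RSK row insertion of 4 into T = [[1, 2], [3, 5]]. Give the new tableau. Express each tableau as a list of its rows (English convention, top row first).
4 is larger than every entry of row 1, so it is appended to row 1. The new tableau is [[1, 2, 4], [3, 5]].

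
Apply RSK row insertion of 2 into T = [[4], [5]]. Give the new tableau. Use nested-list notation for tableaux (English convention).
[[2], [4], [5]]

In row 1, 2 replaces 4 (the leftmost entry greater than 2); 4 is bumped to row 2. In row 2, 4 replaces 5 (the leftmost entry greater than 4); 5 is bumped to row 3. 5 starts a new row 3. The new tableau is [[2], [4], [5]].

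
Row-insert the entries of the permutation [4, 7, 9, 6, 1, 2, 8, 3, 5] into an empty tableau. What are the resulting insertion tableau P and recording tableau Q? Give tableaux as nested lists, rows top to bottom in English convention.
Insert each entry of the permutation into P by Schensted row insertion, recording in Q the position of each new cell.

Insert 4: appended to row 1. P = [[4]], Q = [[1]].
Insert 7: appended to row 1. P = [[4, 7]], Q = [[1, 2]].
Insert 9: appended to row 1. P = [[4, 7, 9]], Q = [[1, 2, 3]].
Insert 6: 6 bumps 7 from row 1; 7 starts row 2. P = [[4, 6, 9], [7]], Q = [[1, 2, 3], [4]].
Insert 1: 1 bumps 4 from row 1; 4 bumps 7 from row 2; 7 starts row 3. P = [[1, 6, 9], [4], [7]], Q = [[1, 2, 3], [4], [5]].
Insert 2: 2 bumps 6 from row 1; 6 appends to row 2. P = [[1, 2, 9], [4, 6], [7]], Q = [[1, 2, 3], [4, 6], [5]].
Insert 8: 8 bumps 9 from row 1; 9 appends to row 2. P = [[1, 2, 8], [4, 6, 9], [7]], Q = [[1, 2, 3], [4, 6, 7], [5]].
Insert 3: 3 bumps 8 from row 1; 8 bumps 9 from row 2; 9 appends to row 3. P = [[1, 2, 3], [4, 6, 8], [7, 9]], Q = [[1, 2, 3], [4, 6, 7], [5, 8]].
Insert 5: appended to row 1. P = [[1, 2, 3, 5], [4, 6, 8], [7, 9]], Q = [[1, 2, 3, 9], [4, 6, 7], [5, 8]].

So P = [[1, 2, 3, 5], [4, 6, 8], [7, 9]], Q = [[1, 2, 3, 9], [4, 6, 7], [5, 8]].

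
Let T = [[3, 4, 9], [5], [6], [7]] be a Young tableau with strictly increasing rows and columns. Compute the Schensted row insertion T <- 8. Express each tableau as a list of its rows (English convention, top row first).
In row 1, 8 replaces 9 (the leftmost entry greater than 8); 9 is bumped to row 2. 9 is appended to row 2. The new tableau is [[3, 4, 8], [5, 9], [6], [7]].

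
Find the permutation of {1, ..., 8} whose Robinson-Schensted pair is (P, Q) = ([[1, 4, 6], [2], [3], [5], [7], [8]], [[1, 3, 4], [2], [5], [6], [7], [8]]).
Reverse the RSK construction: for i from n down to 1, find the cell of Q containing i, remove the entry at that cell from P, and reverse-bump it up through P; the value ejected from row 1 is w(i).

Step i=8: Q has 8 at row 6, column 1; remove 8 from row 6 of P and reverse-bump: 8 enters row 5 and ejects 7; 7 enters row 4 and ejects 5; 5 enters row 3 and ejects 3; 3 enters row 2 and ejects 2; 2 enters row 1 and ejects 1. So w(8) = 1. P is now [[2, 4, 6], [3], [5], [7], [8]].
Step i=7: Q has 7 at row 5, column 1; remove 8 from row 5 of P and reverse-bump: 8 enters row 4 and ejects 7; 7 enters row 3 and ejects 5; 5 enters row 2 and ejects 3; 3 enters row 1 and ejects 2. So w(7) = 2. P is now [[3, 4, 6], [5], [7], [8]].
Step i=6: Q has 6 at row 4, column 1; remove 8 from row 4 of P and reverse-bump: 8 enters row 3 and ejects 7; 7 enters row 2 and ejects 5; 5 enters row 1 and ejects 4. So w(6) = 4. P is now [[3, 5, 6], [7], [8]].
Step i=5: Q has 5 at row 3, column 1; remove 8 from row 3 of P and reverse-bump: 8 enters row 2 and ejects 7; 7 enters row 1 and ejects 6. So w(5) = 6. P is now [[3, 5, 7], [8]].
Step i=4: Q has 4 at row 1, column 3; remove that cell from P, ejecting 7. So w(4) = 7. P is now [[3, 5], [8]].
Step i=3: Q has 3 at row 1, column 2; remove that cell from P, ejecting 5. So w(3) = 5. P is now [[3], [8]].
Step i=2: Q has 2 at row 2, column 1; remove 8 from row 2 of P and reverse-bump: 8 enters row 1 and ejects 3. So w(2) = 3. P is now [[8]].
Step i=1: Q has 1 at row 1, column 1; remove that cell from P, ejecting 8. So w(1) = 8. P is now [].

So w = 8 3 5 7 6 4 2 1.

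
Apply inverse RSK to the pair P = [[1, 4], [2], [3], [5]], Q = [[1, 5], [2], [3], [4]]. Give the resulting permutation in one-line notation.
5 3 2 1 4

Reverse the RSK construction: for i from n down to 1, find the cell of Q containing i, remove the entry at that cell from P, and reverse-bump it up through P; the value ejected from row 1 is w(i).

Step i=5: Q has 5 at row 1, column 2; remove that cell from P, ejecting 4. So w(5) = 4. P is now [[1], [2], [3], [5]].
Step i=4: Q has 4 at row 4, column 1; remove 5 from row 4 of P and reverse-bump: 5 enters row 3 and ejects 3; 3 enters row 2 and ejects 2; 2 enters row 1 and ejects 1. So w(4) = 1. P is now [[2], [3], [5]].
Step i=3: Q has 3 at row 3, column 1; remove 5 from row 3 of P and reverse-bump: 5 enters row 2 and ejects 3; 3 enters row 1 and ejects 2. So w(3) = 2. P is now [[3], [5]].
Step i=2: Q has 2 at row 2, column 1; remove 5 from row 2 of P and reverse-bump: 5 enters row 1 and ejects 3. So w(2) = 3. P is now [[5]].
Step i=1: Q has 1 at row 1, column 1; remove that cell from P, ejecting 5. So w(1) = 5. P is now [].

So w = 5 3 2 1 4.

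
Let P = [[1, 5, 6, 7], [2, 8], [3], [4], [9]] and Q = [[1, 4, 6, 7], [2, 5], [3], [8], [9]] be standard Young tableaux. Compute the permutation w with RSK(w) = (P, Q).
9 4 3 8 5 6 7 2 1

Reverse the RSK construction: for i from n down to 1, find the cell of Q containing i, remove the entry at that cell from P, and reverse-bump it up through P; the value ejected from row 1 is w(i).

Step i=9: Q has 9 at row 5, column 1; remove 9 from row 5 of P and reverse-bump: 9 enters row 4 and ejects 4; 4 enters row 3 and ejects 3; 3 enters row 2 and ejects 2; 2 enters row 1 and ejects 1. So w(9) = 1. P is now [[2, 5, 6, 7], [3, 8], [4], [9]].
Step i=8: Q has 8 at row 4, column 1; remove 9 from row 4 of P and reverse-bump: 9 enters row 3 and ejects 4; 4 enters row 2 and ejects 3; 3 enters row 1 and ejects 2. So w(8) = 2. P is now [[3, 5, 6, 7], [4, 8], [9]].
Step i=7: Q has 7 at row 1, column 4; remove that cell from P, ejecting 7. So w(7) = 7. P is now [[3, 5, 6], [4, 8], [9]].
Step i=6: Q has 6 at row 1, column 3; remove that cell from P, ejecting 6. So w(6) = 6. P is now [[3, 5], [4, 8], [9]].
Step i=5: Q has 5 at row 2, column 2; remove 8 from row 2 of P and reverse-bump: 8 enters row 1 and ejects 5. So w(5) = 5. P is now [[3, 8], [4], [9]].
Step i=4: Q has 4 at row 1, column 2; remove that cell from P, ejecting 8. So w(4) = 8. P is now [[3], [4], [9]].
Step i=3: Q has 3 at row 3, column 1; remove 9 from row 3 of P and reverse-bump: 9 enters row 2 and ejects 4; 4 enters row 1 and ejects 3. So w(3) = 3. P is now [[4], [9]].
Step i=2: Q has 2 at row 2, column 1; remove 9 from row 2 of P and reverse-bump: 9 enters row 1 and ejects 4. So w(2) = 4. P is now [[9]].
Step i=1: Q has 1 at row 1, column 1; remove that cell from P, ejecting 9. So w(1) = 9. P is now [].

So w = 9 4 3 8 5 6 7 2 1.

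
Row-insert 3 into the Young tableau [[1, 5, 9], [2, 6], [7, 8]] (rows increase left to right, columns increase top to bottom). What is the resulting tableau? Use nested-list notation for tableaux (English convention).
[[1, 3, 9], [2, 5], [6, 8], [7]]

In row 1, 3 replaces 5 (the leftmost entry greater than 3); 5 is bumped to row 2. In row 2, 5 replaces 6 (the leftmost entry greater than 5); 6 is bumped to row 3. In row 3, 6 replaces 7 (the leftmost entry greater than 6); 7 is bumped to row 4. 7 starts a new row 4. The new tableau is [[1, 3, 9], [2, 5], [6, 8], [7]].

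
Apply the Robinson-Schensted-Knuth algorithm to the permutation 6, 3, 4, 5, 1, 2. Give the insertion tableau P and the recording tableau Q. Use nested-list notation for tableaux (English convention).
P = [[1, 2, 5], [3, 4], [6]], Q = [[1, 3, 4], [2, 6], [5]]

Insert each entry of the permutation into P by Schensted row insertion, recording in Q the position of each new cell.

Insert 6: appended to row 1. P = [[6]].
Insert 3: 3 bumps 6 from row 1; 6 starts row 2. P = [[3], [6]].
Insert 4: appended to row 1. P = [[3, 4], [6]].
Insert 5: appended to row 1. P = [[3, 4, 5], [6]].
Insert 1: 1 bumps 3 from row 1; 3 bumps 6 from row 2; 6 starts row 3. P = [[1, 4, 5], [3], [6]].
Insert 2: 2 bumps 4 from row 1; 4 appends to row 2. P = [[1, 2, 5], [3, 4], [6]].

So P = [[1, 2, 5], [3, 4], [6]], Q = [[1, 3, 4], [2, 6], [5]].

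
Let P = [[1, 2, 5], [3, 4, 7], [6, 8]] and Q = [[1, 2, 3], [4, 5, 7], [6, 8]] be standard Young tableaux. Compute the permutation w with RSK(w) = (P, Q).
3 6 8 1 4 2 7 5

Reverse the RSK construction: for i from n down to 1, find the cell of Q containing i, remove the entry at that cell from P, and reverse-bump it up through P; the value ejected from row 1 is w(i).

Step i=8: Q has 8 at row 3, column 2; remove 8 from row 3 of P and reverse-bump: 8 enters row 2 and ejects 7; 7 enters row 1 and ejects 5. So w(8) = 5. P is now [[1, 2, 7], [3, 4, 8], [6]].
Step i=7: Q has 7 at row 2, column 3; remove 8 from row 2 of P and reverse-bump: 8 enters row 1 and ejects 7. So w(7) = 7. P is now [[1, 2, 8], [3, 4], [6]].
Step i=6: Q has 6 at row 3, column 1; remove 6 from row 3 of P and reverse-bump: 6 enters row 2 and ejects 4; 4 enters row 1 and ejects 2. So w(6) = 2. P is now [[1, 4, 8], [3, 6]].
Step i=5: Q has 5 at row 2, column 2; remove 6 from row 2 of P and reverse-bump: 6 enters row 1 and ejects 4. So w(5) = 4. P is now [[1, 6, 8], [3]].
Step i=4: Q has 4 at row 2, column 1; remove 3 from row 2 of P and reverse-bump: 3 enters row 1 and ejects 1. So w(4) = 1. P is now [[3, 6, 8]].
Step i=3: Q has 3 at row 1, column 3; remove that cell from P, ejecting 8. So w(3) = 8. P is now [[3, 6]].
Step i=2: Q has 2 at row 1, column 2; remove that cell from P, ejecting 6. So w(2) = 6. P is now [[3]].
Step i=1: Q has 1 at row 1, column 1; remove that cell from P, ejecting 3. So w(1) = 3. P is now [].

So w = 3 6 8 1 4 2 7 5.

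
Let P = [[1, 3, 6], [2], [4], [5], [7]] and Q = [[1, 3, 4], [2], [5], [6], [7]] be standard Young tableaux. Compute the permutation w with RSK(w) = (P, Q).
Reverse the RSK construction: for i from n down to 1, find the cell of Q containing i, remove the entry at that cell from P, and reverse-bump it up through P; the value ejected from row 1 is w(i).

Step i=7: Q has 7 at row 5, column 1; remove 7 from row 5 of P and reverse-bump: 7 enters row 4 and ejects 5; 5 enters row 3 and ejects 4; 4 enters row 2 and ejects 2; 2 enters row 1 and ejects 1. So w(7) = 1. P is now [[2, 3, 6], [4], [5], [7]].
Step i=6: Q has 6 at row 4, column 1; remove 7 from row 4 of P and reverse-bump: 7 enters row 3 and ejects 5; 5 enters row 2 and ejects 4; 4 enters row 1 and ejects 3. So w(6) = 3. P is now [[2, 4, 6], [5], [7]].
Step i=5: Q has 5 at row 3, column 1; remove 7 from row 3 of P and reverse-bump: 7 enters row 2 and ejects 5; 5 enters row 1 and ejects 4. So w(5) = 4. P is now [[2, 5, 6], [7]].
Step i=4: Q has 4 at row 1, column 3; remove that cell from P, ejecting 6. So w(4) = 6. P is now [[2, 5], [7]].
Step i=3: Q has 3 at row 1, column 2; remove that cell from P, ejecting 5. So w(3) = 5. P is now [[2], [7]].
Step i=2: Q has 2 at row 2, column 1; remove 7 from row 2 of P and reverse-bump: 7 enters row 1 and ejects 2. So w(2) = 2. P is now [[7]].
Step i=1: Q has 1 at row 1, column 1; remove that cell from P, ejecting 7. So w(1) = 7. P is now [].

So w = 7 2 5 6 4 3 1.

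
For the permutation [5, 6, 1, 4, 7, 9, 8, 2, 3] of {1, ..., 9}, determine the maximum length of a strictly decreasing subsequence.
3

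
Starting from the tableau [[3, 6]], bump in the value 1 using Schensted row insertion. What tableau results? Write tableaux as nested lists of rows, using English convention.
[[1, 6], [3]]

In row 1, 1 replaces 3 (the leftmost entry greater than 1); 3 is bumped to row 2. 3 starts a new row 2. The new tableau is [[1, 6], [3]].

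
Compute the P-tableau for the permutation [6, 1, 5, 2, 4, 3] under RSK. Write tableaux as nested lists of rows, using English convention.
After inserting 6: P = [[6]].
After inserting 1: P = [[1], [6]].
After inserting 5: P = [[1, 5], [6]].
After inserting 2: P = [[1, 2], [5], [6]].
After inserting 4: P = [[1, 2, 4], [5], [6]].
After inserting 3: P = [[1, 2, 3], [4], [5], [6]].

So P = [[1, 2, 3], [4], [5], [6]].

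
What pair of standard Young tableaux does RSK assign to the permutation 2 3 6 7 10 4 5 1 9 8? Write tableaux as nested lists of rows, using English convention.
P = [[1, 3, 4, 5, 8], [2, 7, 9], [6, 10]], Q = [[1, 2, 3, 4, 5], [6, 7, 9], [8, 10]]

Insert each entry of the permutation into P by Schensted row insertion, recording in Q the position of each new cell.

Insert 2: appended to row 1. P = [[2]].
Insert 3: appended to row 1. P = [[2, 3]].
Insert 6: appended to row 1. P = [[2, 3, 6]].
Insert 7: appended to row 1. P = [[2, 3, 6, 7]].
Insert 10: appended to row 1. P = [[2, 3, 6, 7, 10]].
Insert 4: 4 bumps 6 from row 1; 6 starts row 2. P = [[2, 3, 4, 7, 10], [6]].
Insert 5: 5 bumps 7 from row 1; 7 appends to row 2. P = [[2, 3, 4, 5, 10], [6, 7]].
Insert 1: 1 bumps 2 from row 1; 2 bumps 6 from row 2; 6 starts row 3. P = [[1, 3, 4, 5, 10], [2, 7], [6]].
Insert 9: 9 bumps 10 from row 1; 10 appends to row 2. P = [[1, 3, 4, 5, 9], [2, 7, 10], [6]].
Insert 8: 8 bumps 9 from row 1; 9 bumps 10 from row 2; 10 appends to row 3. P = [[1, 3, 4, 5, 8], [2, 7, 9], [6, 10]].

So P = [[1, 3, 4, 5, 8], [2, 7, 9], [6, 10]], Q = [[1, 2, 3, 4, 5], [6, 7, 9], [8, 10]].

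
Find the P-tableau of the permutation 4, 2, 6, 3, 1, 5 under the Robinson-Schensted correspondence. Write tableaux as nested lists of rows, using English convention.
P = [[1, 3, 5], [2, 6], [4]]

Insert 4: appended to row 1. P = [[4]].
Insert 2: 2 bumps 4 from row 1; 4 starts row 2. P = [[2], [4]].
Insert 6: appended to row 1. P = [[2, 6], [4]].
Insert 3: 3 bumps 6 from row 1; 6 appends to row 2. P = [[2, 3], [4, 6]].
Insert 1: 1 bumps 2 from row 1; 2 bumps 4 from row 2; 4 starts row 3. P = [[1, 3], [2, 6], [4]].
Insert 5: appended to row 1. P = [[1, 3, 5], [2, 6], [4]].

So P = [[1, 3, 5], [2, 6], [4]].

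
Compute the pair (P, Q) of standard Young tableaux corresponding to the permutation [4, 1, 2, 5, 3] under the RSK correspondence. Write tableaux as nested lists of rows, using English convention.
Insert each entry of the permutation into P by Schensted row insertion, recording in Q the position of each new cell.

Insert 4: appended to row 1. P = [[4]].
Insert 1: 1 bumps 4 from row 1; 4 starts row 2. P = [[1], [4]].
Insert 2: appended to row 1. P = [[1, 2], [4]].
Insert 5: appended to row 1. P = [[1, 2, 5], [4]].
Insert 3: 3 bumps 5 from row 1; 5 appends to row 2. P = [[1, 2, 3], [4, 5]].

So P = [[1, 2, 3], [4, 5]], Q = [[1, 3, 4], [2, 5]].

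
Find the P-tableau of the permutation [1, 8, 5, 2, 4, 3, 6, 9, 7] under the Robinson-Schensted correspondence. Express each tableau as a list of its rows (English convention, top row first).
Insert 1: appended to row 1. P = [[1]].
Insert 8: appended to row 1. P = [[1, 8]].
Insert 5: 5 bumps 8 from row 1; 8 starts row 2. P = [[1, 5], [8]].
Insert 2: 2 bumps 5 from row 1; 5 bumps 8 from row 2; 8 starts row 3. P = [[1, 2], [5], [8]].
Insert 4: appended to row 1. P = [[1, 2, 4], [5], [8]].
Insert 3: 3 bumps 4 from row 1; 4 bumps 5 from row 2; 5 bumps 8 from row 3; 8 starts row 4. P = [[1, 2, 3], [4], [5], [8]].
Insert 6: appended to row 1. P = [[1, 2, 3, 6], [4], [5], [8]].
Insert 9: appended to row 1. P = [[1, 2, 3, 6, 9], [4], [5], [8]].
Insert 7: 7 bumps 9 from row 1; 9 appends to row 2. P = [[1, 2, 3, 6, 7], [4, 9], [5], [8]].

So P = [[1, 2, 3, 6, 7], [4, 9], [5], [8]].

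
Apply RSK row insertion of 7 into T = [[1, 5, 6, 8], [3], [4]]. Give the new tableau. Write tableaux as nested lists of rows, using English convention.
In row 1, 7 replaces 8 (the leftmost entry greater than 7); 8 is bumped to row 2. 8 is appended to row 2. The new tableau is [[1, 5, 6, 7], [3, 8], [4]].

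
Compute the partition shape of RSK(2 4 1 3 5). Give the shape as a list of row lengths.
[3, 2]

Row-insert each entry into an empty tableau.

After inserting 2: P = [[2]].
After inserting 4: P = [[2, 4]].
After inserting 1: P = [[1, 4], [2]].
After inserting 3: P = [[1, 3], [2, 4]].
After inserting 5: P = [[1, 3, 5], [2, 4]].

The final insertion tableau P = [[1, 3, 5], [2, 4]] has shape [3, 2].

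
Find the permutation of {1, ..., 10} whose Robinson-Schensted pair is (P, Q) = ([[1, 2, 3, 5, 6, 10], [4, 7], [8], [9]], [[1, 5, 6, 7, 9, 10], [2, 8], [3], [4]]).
Reverse RSK: for i = n, n-1, ..., 1, locate i in Q, remove the corresponding corner cell from P, and reverse-bump its entry up through P; the value ejected from row 1 is w(i).

So w = 9 8 4 1 2 3 7 5 6 10.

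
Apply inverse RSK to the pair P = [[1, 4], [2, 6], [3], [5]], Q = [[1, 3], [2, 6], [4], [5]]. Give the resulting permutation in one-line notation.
Reverse the RSK construction: for i from n down to 1, find the cell of Q containing i, remove the entry at that cell from P, and reverse-bump it up through P; the value ejected from row 1 is w(i).

Step i=6: Q has 6 at row 2, column 2; remove 6 from row 2 of P and reverse-bump: 6 enters row 1 and ejects 4. So w(6) = 4. P is now [[1, 6], [2], [3], [5]].
Step i=5: Q has 5 at row 4, column 1; remove 5 from row 4 of P and reverse-bump: 5 enters row 3 and ejects 3; 3 enters row 2 and ejects 2; 2 enters row 1 and ejects 1. So w(5) = 1. P is now [[2, 6], [3], [5]].
Step i=4: Q has 4 at row 3, column 1; remove 5 from row 3 of P and reverse-bump: 5 enters row 2 and ejects 3; 3 enters row 1 and ejects 2. So w(4) = 2. P is now [[3, 6], [5]].
Step i=3: Q has 3 at row 1, column 2; remove that cell from P, ejecting 6. So w(3) = 6. P is now [[3], [5]].
Step i=2: Q has 2 at row 2, column 1; remove 5 from row 2 of P and reverse-bump: 5 enters row 1 and ejects 3. So w(2) = 3. P is now [[5]].
Step i=1: Q has 1 at row 1, column 1; remove that cell from P, ejecting 5. So w(1) = 5. P is now [].

So w = 5 3 6 2 1 4.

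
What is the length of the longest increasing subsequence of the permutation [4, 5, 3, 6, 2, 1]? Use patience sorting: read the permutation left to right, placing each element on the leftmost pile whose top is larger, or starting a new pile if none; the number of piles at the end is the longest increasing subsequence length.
3

4: new pile. tops = [4]
5: new pile. tops = [4, 5]
3: onto pile 1 (replacing 4). tops = [3, 5]
6: new pile. tops = [3, 5, 6]
2: onto pile 1 (replacing 3). tops = [2, 5, 6]
1: onto pile 1 (replacing 2). tops = [1, 5, 6]

3 piles, so the longest increasing subsequence has length 3.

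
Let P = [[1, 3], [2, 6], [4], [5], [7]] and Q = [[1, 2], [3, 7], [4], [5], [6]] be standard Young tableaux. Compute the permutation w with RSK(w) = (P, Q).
5 7 6 4 2 1 3

Reverse RSK: for i = n, n-1, ..., 1, locate i in Q, remove the corresponding corner cell from P, and reverse-bump its entry up through P; the value ejected from row 1 is w(i).

So w = 5 7 6 4 2 1 3.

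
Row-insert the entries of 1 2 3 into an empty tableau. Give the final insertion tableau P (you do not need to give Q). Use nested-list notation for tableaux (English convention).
Insert 1: appended to row 1. P = [[1]].
Insert 2: appended to row 1. P = [[1, 2]].
Insert 3: appended to row 1. P = [[1, 2, 3]].

So P = [[1, 2, 3]].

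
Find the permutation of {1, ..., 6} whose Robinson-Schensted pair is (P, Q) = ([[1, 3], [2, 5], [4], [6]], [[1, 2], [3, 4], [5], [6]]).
Reverse the RSK construction: for i from n down to 1, find the cell of Q containing i, remove the entry at that cell from P, and reverse-bump it up through P; the value ejected from row 1 is w(i).

Step i=6: Q has 6 at row 4, column 1; remove 6 from row 4 of P and reverse-bump: 6 enters row 3 and ejects 4; 4 enters row 2 and ejects 2; 2 enters row 1 and ejects 1. So w(6) = 1. P is now [[2, 3], [4, 5], [6]].
Step i=5: Q has 5 at row 3, column 1; remove 6 from row 3 of P and reverse-bump: 6 enters row 2 and ejects 5; 5 enters row 1 and ejects 3. So w(5) = 3. P is now [[2, 5], [4, 6]].
Step i=4: Q has 4 at row 2, column 2; remove 6 from row 2 of P and reverse-bump: 6 enters row 1 and ejects 5. So w(4) = 5. P is now [[2, 6], [4]].
Step i=3: Q has 3 at row 2, column 1; remove 4 from row 2 of P and reverse-bump: 4 enters row 1 and ejects 2. So w(3) = 2. P is now [[4, 6]].
Step i=2: Q has 2 at row 1, column 2; remove that cell from P, ejecting 6. So w(2) = 6. P is now [[4]].
Step i=1: Q has 1 at row 1, column 1; remove that cell from P, ejecting 4. So w(1) = 4. P is now [].

So w = 4 6 2 5 3 1.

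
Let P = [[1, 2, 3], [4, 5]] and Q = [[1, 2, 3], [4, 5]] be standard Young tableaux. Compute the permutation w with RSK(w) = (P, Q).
Reverse RSK: for i = n, n-1, ..., 1, locate i in Q, remove the corresponding corner cell from P, and reverse-bump its entry up through P; the value ejected from row 1 is w(i).

So w = 1 4 5 2 3.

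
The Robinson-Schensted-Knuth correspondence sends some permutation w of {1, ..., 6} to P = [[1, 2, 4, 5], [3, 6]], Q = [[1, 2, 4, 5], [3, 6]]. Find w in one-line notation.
Reverse the RSK construction: for i from n down to 1, find the cell of Q containing i, remove the entry at that cell from P, and reverse-bump it up through P; the value ejected from row 1 is w(i).

Step i=6: Q has 6 at row 2, column 2; remove 6 from row 2 of P and reverse-bump: 6 enters row 1 and ejects 5. So w(6) = 5. P is now [[1, 2, 4, 6], [3]].
Step i=5: Q has 5 at row 1, column 4; remove that cell from P, ejecting 6. So w(5) = 6. P is now [[1, 2, 4], [3]].
Step i=4: Q has 4 at row 1, column 3; remove that cell from P, ejecting 4. So w(4) = 4. P is now [[1, 2], [3]].
Step i=3: Q has 3 at row 2, column 1; remove 3 from row 2 of P and reverse-bump: 3 enters row 1 and ejects 2. So w(3) = 2. P is now [[1, 3]].
Step i=2: Q has 2 at row 1, column 2; remove that cell from P, ejecting 3. So w(2) = 3. P is now [[1]].
Step i=1: Q has 1 at row 1, column 1; remove that cell from P, ejecting 1. So w(1) = 1. P is now [].

So w = 1 3 2 4 6 5.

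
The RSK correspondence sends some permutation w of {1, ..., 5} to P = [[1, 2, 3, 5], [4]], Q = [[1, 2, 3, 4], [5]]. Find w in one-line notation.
1 2 4 5 3

Reverse RSK: for i = n, n-1, ..., 1, locate i in Q, remove the corresponding corner cell from P, and reverse-bump its entry up through P; the value ejected from row 1 is w(i).

So w = 1 2 4 5 3.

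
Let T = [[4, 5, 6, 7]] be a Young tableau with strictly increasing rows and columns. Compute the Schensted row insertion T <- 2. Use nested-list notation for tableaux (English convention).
In row 1, 2 replaces 4 (the leftmost entry greater than 2); 4 is bumped to row 2. 4 starts a new row 2. The new tableau is [[2, 5, 6, 7], [4]].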